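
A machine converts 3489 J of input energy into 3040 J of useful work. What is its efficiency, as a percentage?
η = W_out/W_in = 3040/3489 = 87.13%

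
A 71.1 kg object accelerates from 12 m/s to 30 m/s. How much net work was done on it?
W = ΔKE = ½m(v₂² − v₁²) = ½(71.1)(30² − 12²) = 26875.8 J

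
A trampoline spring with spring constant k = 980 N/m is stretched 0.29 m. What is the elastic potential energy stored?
PE = ½kx² = ½(980)(0.29)² = 41.21 J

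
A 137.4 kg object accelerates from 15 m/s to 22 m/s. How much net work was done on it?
W = ΔKE = ½m(v₂² − v₁²) = ½(137.4)(22² − 15²) = 17793.3 J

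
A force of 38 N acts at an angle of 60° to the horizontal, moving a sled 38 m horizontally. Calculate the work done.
W = F·d·cosθ = (38)(38)cos(60°) = 722.0 J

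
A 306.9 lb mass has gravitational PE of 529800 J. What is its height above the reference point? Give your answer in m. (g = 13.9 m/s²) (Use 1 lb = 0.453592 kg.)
Convert to SI: m = 139.207 kg, PE = 529800 J
h = PE/(mg) = 529800/(139.207·13.9) = 273.8 m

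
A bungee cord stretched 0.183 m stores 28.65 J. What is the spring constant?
k = 2·PE/x² = 2·28.65/(0.183)² = 1711 N/m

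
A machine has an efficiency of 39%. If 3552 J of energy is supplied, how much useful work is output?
W_out = η·W_in = 0.39·3552 = 1385.28 J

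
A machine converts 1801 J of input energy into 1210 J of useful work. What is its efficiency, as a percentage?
η = W_out/W_in = 1210/1801 = 67.18%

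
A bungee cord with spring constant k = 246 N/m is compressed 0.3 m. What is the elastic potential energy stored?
PE = ½kx² = ½(246)(0.3)² = 11.07 J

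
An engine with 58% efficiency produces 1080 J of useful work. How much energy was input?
W_in = W_out/η = 1080/0.58 = 1862 J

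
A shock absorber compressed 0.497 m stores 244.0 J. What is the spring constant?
k = 2·PE/x² = 2·244.0/(0.497)² = 1976 N/m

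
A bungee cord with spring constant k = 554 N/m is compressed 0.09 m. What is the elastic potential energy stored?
PE = ½kx² = ½(554)(0.09)² = 2.244 J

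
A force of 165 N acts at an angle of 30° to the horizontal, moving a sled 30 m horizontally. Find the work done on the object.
W = F·d·cosθ = (165)(30)cos(30°) = 4287 J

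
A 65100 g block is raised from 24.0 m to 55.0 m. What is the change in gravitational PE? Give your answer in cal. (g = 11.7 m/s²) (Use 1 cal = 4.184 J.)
Convert to SI: m = 65.1 kg, Δh = 31.0 m
ΔPE = mgΔh = (65.1)(11.7)(31.0) = 23611.8 J = 5643 cal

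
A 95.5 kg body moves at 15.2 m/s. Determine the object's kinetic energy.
KE = ½mv² = ½(95.5)(15.2)² = 11030 J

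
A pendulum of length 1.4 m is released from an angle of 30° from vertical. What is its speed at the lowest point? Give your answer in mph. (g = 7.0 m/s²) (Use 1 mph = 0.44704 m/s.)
h = L(1 − cosθ) = 1.4(1 − cos30°) = 0.187564 m
v = √(2gh) = √(2·7.0·0.187564) = 1.62046 m/s = 3.625 mph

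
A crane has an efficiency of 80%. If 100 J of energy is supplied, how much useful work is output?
W_out = η·W_in = 0.8·100 = 80.0 J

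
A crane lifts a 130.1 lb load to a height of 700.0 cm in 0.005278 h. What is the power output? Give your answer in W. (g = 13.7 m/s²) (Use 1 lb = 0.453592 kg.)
Convert to SI: m = 59.0123 kg, h = 7.0 m, t = 19.0008 s
P = mgh/t = (59.0123)(13.7)(7.0)/19.0008 = 297.8 W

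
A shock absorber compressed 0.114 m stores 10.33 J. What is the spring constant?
k = 2·PE/x² = 2·10.33/(0.114)² = 1590 N/m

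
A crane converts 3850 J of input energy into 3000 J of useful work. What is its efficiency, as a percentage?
η = W_out/W_in = 3000/3850 = 77.92%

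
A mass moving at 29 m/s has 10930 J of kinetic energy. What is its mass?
m = 2·KE/v² = 2·10930/(29)² = 25.99 kg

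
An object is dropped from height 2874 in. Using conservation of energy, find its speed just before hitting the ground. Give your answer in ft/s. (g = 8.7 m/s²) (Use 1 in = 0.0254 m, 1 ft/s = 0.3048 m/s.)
Convert to SI: h = 72.9996 m
mgh = ½mv² ⇒ v = √(2gh) = √(2·8.7·72.9996) = 35.6398 m/s = 116.9 ft/s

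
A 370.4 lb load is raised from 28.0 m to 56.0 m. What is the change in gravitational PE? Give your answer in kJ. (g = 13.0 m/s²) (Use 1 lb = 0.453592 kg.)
Convert to SI: m = 168.01 kg, Δh = 28.0 m
ΔPE = mgΔh = (168.01)(13.0)(28.0) = 61155.8 J = 61.16 kJ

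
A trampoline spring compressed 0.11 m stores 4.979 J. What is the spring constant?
k = 2·PE/x² = 2·4.979/(0.11)² = 823.0 N/m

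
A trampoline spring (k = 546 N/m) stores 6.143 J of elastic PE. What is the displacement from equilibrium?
x = √(2·PE/k) = √(2·6.143/546) = 0.15 m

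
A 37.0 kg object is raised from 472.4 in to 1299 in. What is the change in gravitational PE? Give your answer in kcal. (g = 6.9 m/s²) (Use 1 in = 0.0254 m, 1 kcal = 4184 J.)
Convert to SI: m = 37.0 kg, Δh = 20.9956 m
ΔPE = mgΔh = (37.0)(6.9)(20.9956) = 5360.19 J = 1.281 kcal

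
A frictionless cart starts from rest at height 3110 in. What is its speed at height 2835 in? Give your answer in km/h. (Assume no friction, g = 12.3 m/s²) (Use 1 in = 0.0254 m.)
Convert to SI: h₁−h₂ = 6.985 m
mgh₁ = mgh₂ + ½mv² ⇒ v = √(2g(h₁−h₂)) = √(2·12.3·6.985) = 13.1084 m/s = 47.19 km/h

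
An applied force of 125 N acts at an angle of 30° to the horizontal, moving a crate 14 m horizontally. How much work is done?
W = F·d·cosθ = (125)(14)cos(30°) = 1516 J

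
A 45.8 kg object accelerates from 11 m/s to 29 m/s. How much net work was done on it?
W = ΔKE = ½m(v₂² − v₁²) = ½(45.8)(29² − 11²) = 16488.0 J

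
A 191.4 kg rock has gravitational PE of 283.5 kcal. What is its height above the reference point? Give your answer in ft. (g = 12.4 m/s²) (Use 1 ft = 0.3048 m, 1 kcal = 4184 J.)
Convert to SI: m = 191.4 kg, PE = 1186160 J
h = PE/(mg) = 1186160/(191.4·12.4) = 499.783 m = 1640 ft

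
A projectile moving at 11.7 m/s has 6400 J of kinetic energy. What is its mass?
m = 2·KE/v² = 2·6400/(11.7)² = 93.51 kg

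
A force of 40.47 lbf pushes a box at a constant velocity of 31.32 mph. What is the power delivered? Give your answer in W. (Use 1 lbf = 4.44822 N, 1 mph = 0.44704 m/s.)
Convert to SI: F = 180.019 N, v = 14.0013 m/s
P = Fv = (180.019)(14.0013) = 2521 W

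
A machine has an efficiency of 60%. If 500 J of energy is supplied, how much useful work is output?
W_out = η·W_in = 0.6·500 = 300.0 J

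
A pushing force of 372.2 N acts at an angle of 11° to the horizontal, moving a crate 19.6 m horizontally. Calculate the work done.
W = F·d·cosθ = (372.2)(19.6)cos(11°) = 7161 J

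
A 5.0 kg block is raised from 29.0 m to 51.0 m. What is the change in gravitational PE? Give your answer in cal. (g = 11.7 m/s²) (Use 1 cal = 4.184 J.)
ΔPE = mgΔh = (5.0)(11.7)(22.0) = 1287.0 J = 307.6 cal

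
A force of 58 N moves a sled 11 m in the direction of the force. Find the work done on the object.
W = F·d = (58)(11) = 638.0 J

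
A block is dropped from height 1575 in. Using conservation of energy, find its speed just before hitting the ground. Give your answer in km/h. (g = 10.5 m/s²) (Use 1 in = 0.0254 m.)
Convert to SI: h = 40.005 m
mgh = ½mv² ⇒ v = √(2gh) = √(2·10.5·40.005) = 28.9846 m/s = 104.3 km/h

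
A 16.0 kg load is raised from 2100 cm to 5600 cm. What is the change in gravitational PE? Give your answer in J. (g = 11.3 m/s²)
Convert to SI: m = 16.0 kg, Δh = 35.0 m
ΔPE = mgΔh = (16.0)(11.3)(35.0) = 6328 J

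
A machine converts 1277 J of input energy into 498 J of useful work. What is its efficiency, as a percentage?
η = W_out/W_in = 498/1277 = 39.0%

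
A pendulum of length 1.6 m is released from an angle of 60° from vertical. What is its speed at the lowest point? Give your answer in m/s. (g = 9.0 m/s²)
h = L(1 − cosθ) = 1.6(1 − cos60°) = 0.8 m
v = √(2gh) = √(2·9.0·0.8) = 3.795 m/s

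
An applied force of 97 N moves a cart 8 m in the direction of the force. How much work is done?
W = F·d = (97)(8) = 776.0 J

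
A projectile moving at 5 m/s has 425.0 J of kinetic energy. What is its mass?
m = 2·KE/v² = 2·425.0/(5)² = 34.0 kg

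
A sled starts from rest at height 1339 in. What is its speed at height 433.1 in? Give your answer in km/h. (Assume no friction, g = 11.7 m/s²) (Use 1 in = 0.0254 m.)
Convert to SI: h₁−h₂ = 23.0099 m
mgh₁ = mgh₂ + ½mv² ⇒ v = √(2g(h₁−h₂)) = √(2·11.7·23.0099) = 23.2041 m/s = 83.53 km/h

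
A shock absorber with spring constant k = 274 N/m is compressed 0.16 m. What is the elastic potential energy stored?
PE = ½kx² = ½(274)(0.16)² = 3.507 J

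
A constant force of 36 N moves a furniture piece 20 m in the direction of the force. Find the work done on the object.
W = F·d = (36)(20) = 720.0 J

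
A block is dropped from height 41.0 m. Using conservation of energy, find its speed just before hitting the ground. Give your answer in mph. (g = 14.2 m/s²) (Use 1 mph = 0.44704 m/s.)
mgh = ½mv² ⇒ v = √(2gh) = √(2·14.2·41.0) = 34.1233 m/s = 76.33 mph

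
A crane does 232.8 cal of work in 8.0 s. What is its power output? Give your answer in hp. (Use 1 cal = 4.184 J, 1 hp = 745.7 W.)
Convert to SI: W = 974.035 J, t = 8.0 s
P = W/t = 974.035/8.0 = 121.754 W = 0.1633 hp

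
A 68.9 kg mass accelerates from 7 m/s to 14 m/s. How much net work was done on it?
W = ΔKE = ½m(v₂² − v₁²) = ½(68.9)(14² − 7²) = 5064.15 J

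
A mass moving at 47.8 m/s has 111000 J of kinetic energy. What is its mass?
m = 2·KE/v² = 2·111000/(47.8)² = 97.16 kg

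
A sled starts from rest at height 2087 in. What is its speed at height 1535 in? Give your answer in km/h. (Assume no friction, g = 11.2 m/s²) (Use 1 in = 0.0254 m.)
Convert to SI: h₁−h₂ = 14.0208 m
mgh₁ = mgh₂ + ½mv² ⇒ v = √(2g(h₁−h₂)) = √(2·11.2·14.0208) = 17.7219 m/s = 63.8 km/h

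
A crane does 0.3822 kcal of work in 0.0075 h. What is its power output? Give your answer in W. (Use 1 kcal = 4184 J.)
Convert to SI: W = 1599.12 J, t = 27.0 s
P = W/t = 1599.12/27.0 = 59.23 W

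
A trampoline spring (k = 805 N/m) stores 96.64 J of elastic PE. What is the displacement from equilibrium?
x = √(2·PE/k) = √(2·96.64/805) = 0.49 m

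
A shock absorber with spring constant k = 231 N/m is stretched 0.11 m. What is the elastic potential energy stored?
PE = ½kx² = ½(231)(0.11)² = 1.398 J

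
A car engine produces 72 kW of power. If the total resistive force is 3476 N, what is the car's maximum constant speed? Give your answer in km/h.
P = Fv ⇒ v = P/F = 72000 W/3476.0 N = 20.7135 m/s = 74.57 km/h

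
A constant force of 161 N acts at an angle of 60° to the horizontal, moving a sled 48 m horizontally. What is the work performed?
W = F·d·cosθ = (161)(48)cos(60°) = 3864 J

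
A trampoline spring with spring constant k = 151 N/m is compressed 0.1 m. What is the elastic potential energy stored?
PE = ½kx² = ½(151)(0.1)² = 0.755 J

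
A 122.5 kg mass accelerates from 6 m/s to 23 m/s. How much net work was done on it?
W = ΔKE = ½m(v₂² − v₁²) = ½(122.5)(23² − 6²) = 30196.25 J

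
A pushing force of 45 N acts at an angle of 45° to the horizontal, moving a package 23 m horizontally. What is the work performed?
W = F·d·cosθ = (45)(23)cos(45°) = 731.9 J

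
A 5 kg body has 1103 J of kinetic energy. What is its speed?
v = √(2·KE/m) = √(2·1103/5) = 21.0 m/s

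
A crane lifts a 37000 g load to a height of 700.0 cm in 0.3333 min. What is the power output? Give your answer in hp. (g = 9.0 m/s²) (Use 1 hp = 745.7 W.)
Convert to SI: m = 37.0 kg, h = 7.0 m, t = 19.998 s
P = mgh/t = (37.0)(9.0)(7.0)/19.998 = 116.562 W = 0.1563 hp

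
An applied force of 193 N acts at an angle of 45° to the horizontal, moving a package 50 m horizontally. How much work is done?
W = F·d·cosθ = (193)(50)cos(45°) = 6824 J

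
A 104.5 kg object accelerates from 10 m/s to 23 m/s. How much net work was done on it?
W = ΔKE = ½m(v₂² − v₁²) = ½(104.5)(23² − 10²) = 22415.25 J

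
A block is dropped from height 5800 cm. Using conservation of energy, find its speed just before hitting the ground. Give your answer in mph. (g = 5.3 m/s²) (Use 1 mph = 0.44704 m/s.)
Convert to SI: h = 58.0 m
mgh = ½mv² ⇒ v = √(2gh) = √(2·5.3·58.0) = 24.7952 m/s = 55.47 mph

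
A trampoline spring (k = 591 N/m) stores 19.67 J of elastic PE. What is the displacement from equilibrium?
x = √(2·PE/k) = √(2·19.67/591) = 0.258 m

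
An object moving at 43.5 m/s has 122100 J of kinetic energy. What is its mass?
m = 2·KE/v² = 2·122100/(43.5)² = 129.1 kg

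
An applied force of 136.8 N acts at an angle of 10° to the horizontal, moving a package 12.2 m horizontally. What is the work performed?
W = F·d·cosθ = (136.8)(12.2)cos(10°) = 1644 J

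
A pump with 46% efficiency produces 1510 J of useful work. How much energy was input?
W_in = W_out/η = 1510/0.46 = 3283 J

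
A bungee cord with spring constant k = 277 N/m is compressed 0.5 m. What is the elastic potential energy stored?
PE = ½kx² = ½(277)(0.5)² = 34.63 J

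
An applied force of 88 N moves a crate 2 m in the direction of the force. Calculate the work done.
W = F·d = (88)(2) = 176.0 J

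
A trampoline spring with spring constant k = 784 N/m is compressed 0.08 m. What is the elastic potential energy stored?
PE = ½kx² = ½(784)(0.08)² = 2.509 J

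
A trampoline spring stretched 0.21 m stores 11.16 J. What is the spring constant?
k = 2·PE/x² = 2·11.16/(0.21)² = 506.1 N/m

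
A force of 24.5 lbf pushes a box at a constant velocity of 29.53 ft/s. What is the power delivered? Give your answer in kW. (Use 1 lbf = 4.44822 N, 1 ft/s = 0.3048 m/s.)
Convert to SI: F = 108.981 N, v = 9.00074 m/s
P = Fv = (108.981)(9.00074) = 980.914 W = 0.9809 kW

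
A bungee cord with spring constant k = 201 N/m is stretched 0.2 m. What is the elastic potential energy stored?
PE = ½kx² = ½(201)(0.2)² = 4.02 J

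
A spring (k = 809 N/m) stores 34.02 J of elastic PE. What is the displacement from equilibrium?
x = √(2·PE/k) = √(2·34.02/809) = 0.29 m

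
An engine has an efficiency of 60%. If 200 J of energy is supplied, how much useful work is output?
W_out = η·W_in = 0.6·200 = 120.0 J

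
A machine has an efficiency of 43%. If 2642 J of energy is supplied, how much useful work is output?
W_out = η·W_in = 0.43·2642 = 1136.06 J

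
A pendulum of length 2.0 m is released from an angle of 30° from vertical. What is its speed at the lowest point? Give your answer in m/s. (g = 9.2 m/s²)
h = L(1 − cosθ) = 2.0(1 − cos30°) = 0.267949 m
v = √(2gh) = √(2·9.2·0.267949) = 2.22 m/s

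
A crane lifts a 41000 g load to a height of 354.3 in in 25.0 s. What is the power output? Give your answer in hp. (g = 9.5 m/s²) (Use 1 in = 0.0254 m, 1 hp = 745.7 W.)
Convert to SI: m = 41.0 kg, h = 8.99922 m, t = 25.0 s
P = mgh/t = (41.0)(9.5)(8.99922)/25.0 = 140.208 W = 0.188 hp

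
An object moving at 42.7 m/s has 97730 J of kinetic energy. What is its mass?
m = 2·KE/v² = 2·97730/(42.7)² = 107.2 kg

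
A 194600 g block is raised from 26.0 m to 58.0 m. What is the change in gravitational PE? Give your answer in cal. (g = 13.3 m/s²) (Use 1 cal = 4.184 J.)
Convert to SI: m = 194.6 kg, Δh = 32.0 m
ΔPE = mgΔh = (194.6)(13.3)(32.0) = 82821.8 J = 19790 cal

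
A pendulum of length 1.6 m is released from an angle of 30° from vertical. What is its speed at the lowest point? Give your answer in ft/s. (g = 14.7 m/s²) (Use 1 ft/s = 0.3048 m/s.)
h = L(1 − cosθ) = 1.6(1 − cos30°) = 0.214359 m
v = √(2gh) = √(2·14.7·0.214359) = 2.51041 m/s = 8.236 ft/s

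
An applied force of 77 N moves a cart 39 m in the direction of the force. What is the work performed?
W = F·d = (77)(39) = 3003 J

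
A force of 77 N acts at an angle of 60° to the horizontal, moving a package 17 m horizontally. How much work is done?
W = F·d·cosθ = (77)(17)cos(60°) = 654.5 J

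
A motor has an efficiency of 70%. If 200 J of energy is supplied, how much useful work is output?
W_out = η·W_in = 0.7·200 = 140.0 J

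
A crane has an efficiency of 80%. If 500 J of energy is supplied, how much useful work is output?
W_out = η·W_in = 0.8·500 = 400.0 J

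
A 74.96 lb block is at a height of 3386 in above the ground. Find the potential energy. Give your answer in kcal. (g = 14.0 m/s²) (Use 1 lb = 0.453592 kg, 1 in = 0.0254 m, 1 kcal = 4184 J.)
Convert to SI: m = 34.0013 kg, h = 86.0044 m
PE = mgh = (34.0013)(14.0)(86.0044) = 40939.6 J = 9.785 kcal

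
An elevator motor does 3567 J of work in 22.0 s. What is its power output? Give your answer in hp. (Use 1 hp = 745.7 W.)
P = W/t = 3567.0/22.0 = 162.136 W = 0.2174 hp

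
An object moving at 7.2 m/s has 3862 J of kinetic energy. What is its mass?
m = 2·KE/v² = 2·3862/(7.2)² = 149.0 kg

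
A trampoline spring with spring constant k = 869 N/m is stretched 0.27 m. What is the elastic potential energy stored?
PE = ½kx² = ½(869)(0.27)² = 31.68 J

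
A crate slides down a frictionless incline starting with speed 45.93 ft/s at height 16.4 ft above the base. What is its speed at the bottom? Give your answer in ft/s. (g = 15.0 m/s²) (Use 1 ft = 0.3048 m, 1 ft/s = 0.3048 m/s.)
Convert to SI: v₀ = 13.9995 m/s, h = 4.99872 m
½mv₀² + mgh = ½mv² ⇒ v = √(v₀² + 2gh) = √(13.9995² + 2·15.0·4.99872) = 18.5996 m/s = 61.02 ft/s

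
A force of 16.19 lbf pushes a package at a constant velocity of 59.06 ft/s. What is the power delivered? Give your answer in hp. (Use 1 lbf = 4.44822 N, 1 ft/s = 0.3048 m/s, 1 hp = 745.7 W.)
Convert to SI: F = 72.0167 N, v = 18.0015 m/s
P = Fv = (72.0167)(18.0015) = 1296.41 W = 1.739 hp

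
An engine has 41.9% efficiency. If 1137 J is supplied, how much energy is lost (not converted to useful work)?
W_lost = W_in(1 − η) = 1137·(1 − 0.419) = 660.6 J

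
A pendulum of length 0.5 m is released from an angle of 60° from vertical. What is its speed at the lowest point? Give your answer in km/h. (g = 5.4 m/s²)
h = L(1 − cosθ) = 0.5(1 − cos60°) = 0.25 m
v = √(2gh) = √(2·5.4·0.25) = 1.64317 m/s = 5.915 km/h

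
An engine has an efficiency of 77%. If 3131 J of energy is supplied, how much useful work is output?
W_out = η·W_in = 0.77·3131 = 2410.87 J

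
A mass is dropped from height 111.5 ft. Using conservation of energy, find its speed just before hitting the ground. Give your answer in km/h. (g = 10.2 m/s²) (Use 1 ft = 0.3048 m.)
Convert to SI: h = 33.9852 m
mgh = ½mv² ⇒ v = √(2gh) = √(2·10.2·33.9852) = 26.3306 m/s = 94.79 km/h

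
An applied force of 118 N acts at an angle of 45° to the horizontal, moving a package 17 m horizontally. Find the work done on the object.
W = F·d·cosθ = (118)(17)cos(45°) = 1418 J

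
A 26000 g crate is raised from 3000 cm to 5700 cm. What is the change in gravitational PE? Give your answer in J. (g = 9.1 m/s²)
Convert to SI: m = 26.0 kg, Δh = 27.0 m
ΔPE = mgΔh = (26.0)(9.1)(27.0) = 6388 J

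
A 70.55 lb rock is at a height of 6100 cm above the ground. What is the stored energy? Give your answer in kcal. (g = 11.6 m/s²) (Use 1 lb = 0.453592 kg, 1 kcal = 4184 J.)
Convert to SI: m = 32.0009 kg, h = 61.0 m
PE = mgh = (32.0009)(11.6)(61.0) = 22643.8 J = 5.412 kcal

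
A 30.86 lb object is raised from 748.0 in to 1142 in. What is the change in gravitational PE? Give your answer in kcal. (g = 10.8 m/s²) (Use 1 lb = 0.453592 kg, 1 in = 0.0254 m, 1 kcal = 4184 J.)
Convert to SI: m = 13.9978 kg, Δh = 10.0076 m
ΔPE = mgΔh = (13.9978)(10.8)(10.0076) = 1512.92 J = 0.3616 kcal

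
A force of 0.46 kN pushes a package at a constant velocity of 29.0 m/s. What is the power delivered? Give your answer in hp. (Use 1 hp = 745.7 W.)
Convert to SI: F = 460.0 N, v = 29.0 m/s
P = Fv = (460.0)(29.0) = 13340.0 W = 17.89 hp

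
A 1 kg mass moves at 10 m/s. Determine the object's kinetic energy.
KE = ½mv² = ½(1)(10)² = 50.0 J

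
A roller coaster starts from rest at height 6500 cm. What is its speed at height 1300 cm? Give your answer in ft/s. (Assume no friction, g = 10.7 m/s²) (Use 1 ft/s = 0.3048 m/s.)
Convert to SI: h₁−h₂ = 52.0 m
mgh₁ = mgh₂ + ½mv² ⇒ v = √(2g(h₁−h₂)) = √(2·10.7·52.0) = 33.3587 m/s = 109.4 ft/s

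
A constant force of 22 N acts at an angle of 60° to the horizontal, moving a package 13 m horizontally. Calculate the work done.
W = F·d·cosθ = (22)(13)cos(60°) = 143.0 J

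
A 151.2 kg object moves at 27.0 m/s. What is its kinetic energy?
KE = ½mv² = ½(151.2)(27.0)² = 55110 J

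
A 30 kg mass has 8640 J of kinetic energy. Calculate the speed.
v = √(2·KE/m) = √(2·8640/30) = 24.0 m/s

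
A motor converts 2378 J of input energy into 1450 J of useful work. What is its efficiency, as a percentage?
η = W_out/W_in = 1450/2378 = 60.98%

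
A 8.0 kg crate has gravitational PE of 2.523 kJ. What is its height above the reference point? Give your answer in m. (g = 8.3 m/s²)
Convert to SI: m = 8.0 kg, PE = 2523.0 J
h = PE/(mg) = 2523.0/(8.0·8.3) = 38.0 m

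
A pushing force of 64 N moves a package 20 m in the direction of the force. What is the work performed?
W = F·d = (64)(20) = 1280 J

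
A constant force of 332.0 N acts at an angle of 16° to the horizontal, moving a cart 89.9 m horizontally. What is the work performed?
W = F·d·cosθ = (332.0)(89.9)cos(16°) = 28690 J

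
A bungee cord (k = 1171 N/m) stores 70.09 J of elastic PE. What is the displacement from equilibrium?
x = √(2·PE/k) = √(2·70.09/1171) = 0.346 m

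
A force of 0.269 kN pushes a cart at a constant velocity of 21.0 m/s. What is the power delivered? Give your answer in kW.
Convert to SI: F = 269.0 N, v = 21.0 m/s
P = Fv = (269.0)(21.0) = 5649.0 W = 5.649 kW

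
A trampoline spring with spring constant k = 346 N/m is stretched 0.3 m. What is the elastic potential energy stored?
PE = ½kx² = ½(346)(0.3)² = 15.57 J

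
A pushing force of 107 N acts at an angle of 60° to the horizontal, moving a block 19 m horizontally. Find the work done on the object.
W = F·d·cosθ = (107)(19)cos(60°) = 1017 J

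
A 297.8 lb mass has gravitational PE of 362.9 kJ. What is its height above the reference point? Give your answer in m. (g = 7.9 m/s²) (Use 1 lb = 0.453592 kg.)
Convert to SI: m = 135.08 kg, PE = 362900 J
h = PE/(mg) = 362900/(135.08·7.9) = 340.1 m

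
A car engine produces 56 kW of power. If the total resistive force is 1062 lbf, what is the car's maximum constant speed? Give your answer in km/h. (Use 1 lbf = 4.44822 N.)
Convert to SI: F = 4724.01 N
P = Fv ⇒ v = P/F = 56000 W/4724.01 N = 11.8543 m/s = 42.68 km/h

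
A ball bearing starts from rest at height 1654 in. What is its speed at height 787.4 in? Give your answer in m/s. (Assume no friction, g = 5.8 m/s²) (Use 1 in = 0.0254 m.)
Convert to SI: h₁−h₂ = 22.0116 m
mgh₁ = mgh₂ + ½mv² ⇒ v = √(2g(h₁−h₂)) = √(2·5.8·22.0116) = 15.98 m/s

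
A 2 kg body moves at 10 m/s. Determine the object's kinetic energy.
KE = ½mv² = ½(2)(10)² = 100.0 J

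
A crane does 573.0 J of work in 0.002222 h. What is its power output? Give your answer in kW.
Convert to SI: W = 573.0 J, t = 7.9992 s
P = W/t = 573.0/7.9992 = 71.6322 W = 0.07163 kW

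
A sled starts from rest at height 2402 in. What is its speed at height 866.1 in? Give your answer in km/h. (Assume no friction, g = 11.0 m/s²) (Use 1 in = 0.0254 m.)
Convert to SI: h₁−h₂ = 39.0119 m
mgh₁ = mgh₂ + ½mv² ⇒ v = √(2g(h₁−h₂)) = √(2·11.0·39.0119) = 29.2961 m/s = 105.5 km/h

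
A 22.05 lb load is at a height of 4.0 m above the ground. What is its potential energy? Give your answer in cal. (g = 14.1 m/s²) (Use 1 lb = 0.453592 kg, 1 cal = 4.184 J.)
Convert to SI: m = 10.0017 kg, h = 4.0 m
PE = mgh = (10.0017)(14.1)(4.0) = 564.096 J = 134.8 cal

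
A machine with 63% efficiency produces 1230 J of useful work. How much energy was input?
W_in = W_out/η = 1230/0.63 = 1952 J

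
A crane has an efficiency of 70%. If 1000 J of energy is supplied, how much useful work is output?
W_out = η·W_in = 0.7·1000 = 700.0 J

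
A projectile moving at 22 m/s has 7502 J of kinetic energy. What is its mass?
m = 2·KE/v² = 2·7502/(22)² = 31.0 kg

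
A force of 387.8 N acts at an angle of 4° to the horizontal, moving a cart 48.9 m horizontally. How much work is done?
W = F·d·cosθ = (387.8)(48.9)cos(4°) = 18920 J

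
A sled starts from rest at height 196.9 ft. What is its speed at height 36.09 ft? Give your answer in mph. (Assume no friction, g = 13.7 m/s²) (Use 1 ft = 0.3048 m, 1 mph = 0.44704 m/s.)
Convert to SI: h₁−h₂ = 49.0149 m
mgh₁ = mgh₂ + ½mv² ⇒ v = √(2g(h₁−h₂)) = √(2·13.7·49.0149) = 36.6471 m/s = 81.98 mph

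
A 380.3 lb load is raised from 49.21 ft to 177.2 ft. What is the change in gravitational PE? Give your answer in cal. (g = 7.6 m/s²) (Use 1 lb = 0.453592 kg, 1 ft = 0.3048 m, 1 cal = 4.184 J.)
Convert to SI: m = 172.501 kg, Δh = 39.0114 m
ΔPE = mgΔh = (172.501)(7.6)(39.0114) = 51144.2 J = 12220 cal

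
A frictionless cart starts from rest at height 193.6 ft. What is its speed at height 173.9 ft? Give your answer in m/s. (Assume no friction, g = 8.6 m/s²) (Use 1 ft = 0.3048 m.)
Convert to SI: h₁−h₂ = 6.00456 m
mgh₁ = mgh₂ + ½mv² ⇒ v = √(2g(h₁−h₂)) = √(2·8.6·6.00456) = 10.16 m/s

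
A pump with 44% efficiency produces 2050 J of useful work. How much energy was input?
W_in = W_out/η = 2050/0.44 = 4659 J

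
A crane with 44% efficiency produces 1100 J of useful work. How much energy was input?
W_in = W_out/η = 1100/0.44 = 2500 J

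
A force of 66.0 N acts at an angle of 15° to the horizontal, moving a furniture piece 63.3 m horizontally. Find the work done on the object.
W = F·d·cosθ = (66.0)(63.3)cos(15°) = 4035 J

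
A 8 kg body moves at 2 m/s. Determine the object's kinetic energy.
KE = ½mv² = ½(8)(2)² = 16.0 J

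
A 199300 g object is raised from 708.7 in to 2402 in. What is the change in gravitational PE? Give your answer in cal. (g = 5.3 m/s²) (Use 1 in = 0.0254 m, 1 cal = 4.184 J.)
Convert to SI: m = 199.3 kg, Δh = 43.0098 m
ΔPE = mgΔh = (199.3)(5.3)(43.0098) = 45430.8 J = 10860 cal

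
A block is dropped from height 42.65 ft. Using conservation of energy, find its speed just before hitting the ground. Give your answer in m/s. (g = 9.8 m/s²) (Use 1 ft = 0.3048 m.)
Convert to SI: h = 12.9997 m
mgh = ½mv² ⇒ v = √(2gh) = √(2·9.8·12.9997) = 15.96 m/s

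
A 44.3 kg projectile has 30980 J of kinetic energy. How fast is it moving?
v = √(2·KE/m) = √(2·30980/44.3) = 37.4 m/s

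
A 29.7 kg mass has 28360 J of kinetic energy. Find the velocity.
v = √(2·KE/m) = √(2·28360/29.7) = 43.7 m/s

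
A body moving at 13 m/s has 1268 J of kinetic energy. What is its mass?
m = 2·KE/v² = 2·1268/(13)² = 15.01 kg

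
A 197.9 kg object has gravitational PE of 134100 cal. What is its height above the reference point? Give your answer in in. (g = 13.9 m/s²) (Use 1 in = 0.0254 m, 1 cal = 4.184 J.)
Convert to SI: m = 197.9 kg, PE = 561074 J
h = PE/(mg) = 561074/(197.9·13.9) = 203.967 m = 8030 in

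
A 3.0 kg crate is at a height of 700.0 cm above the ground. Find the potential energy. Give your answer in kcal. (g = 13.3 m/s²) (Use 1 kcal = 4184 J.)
Convert to SI: m = 3.0 kg, h = 7.0 m
PE = mgh = (3.0)(13.3)(7.0) = 279.3 J = 0.06675 kcal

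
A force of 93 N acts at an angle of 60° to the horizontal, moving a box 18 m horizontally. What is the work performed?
W = F·d·cosθ = (93)(18)cos(60°) = 837.0 J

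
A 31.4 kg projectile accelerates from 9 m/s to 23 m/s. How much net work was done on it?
W = ΔKE = ½m(v₂² − v₁²) = ½(31.4)(23² − 9²) = 7033.6 J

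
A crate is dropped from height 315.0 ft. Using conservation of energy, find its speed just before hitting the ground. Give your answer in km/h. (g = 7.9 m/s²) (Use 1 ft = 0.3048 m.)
Convert to SI: h = 96.012 m
mgh = ½mv² ⇒ v = √(2gh) = √(2·7.9·96.012) = 38.9486 m/s = 140.2 km/h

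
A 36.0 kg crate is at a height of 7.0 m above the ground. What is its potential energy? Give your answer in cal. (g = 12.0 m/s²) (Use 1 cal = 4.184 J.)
PE = mgh = (36.0)(12.0)(7.0) = 3024.0 J = 722.8 cal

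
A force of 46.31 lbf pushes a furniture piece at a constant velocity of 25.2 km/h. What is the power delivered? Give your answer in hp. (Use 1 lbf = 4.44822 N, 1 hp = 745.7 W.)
Convert to SI: F = 205.997 N, v = 7.0 m/s
P = Fv = (205.997)(7.0) = 1441.98 W = 1.934 hp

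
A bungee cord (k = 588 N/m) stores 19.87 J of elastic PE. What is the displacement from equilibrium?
x = √(2·PE/k) = √(2·19.87/588) = 0.26 m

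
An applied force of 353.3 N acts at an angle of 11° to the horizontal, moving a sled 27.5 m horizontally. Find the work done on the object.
W = F·d·cosθ = (353.3)(27.5)cos(11°) = 9537 J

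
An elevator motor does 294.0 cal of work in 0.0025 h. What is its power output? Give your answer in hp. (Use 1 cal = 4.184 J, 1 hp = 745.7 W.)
Convert to SI: W = 1230.1 J, t = 9.0 s
P = W/t = 1230.1/9.0 = 136.677 W = 0.1833 hp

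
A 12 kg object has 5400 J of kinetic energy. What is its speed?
v = √(2·KE/m) = √(2·5400/12) = 30.0 m/s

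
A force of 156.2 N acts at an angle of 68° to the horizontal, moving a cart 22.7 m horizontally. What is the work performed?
W = F·d·cosθ = (156.2)(22.7)cos(68°) = 1328 J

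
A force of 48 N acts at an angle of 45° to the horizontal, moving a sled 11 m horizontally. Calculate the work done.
W = F·d·cosθ = (48)(11)cos(45°) = 373.4 J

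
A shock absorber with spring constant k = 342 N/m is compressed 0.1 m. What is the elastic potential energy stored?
PE = ½kx² = ½(342)(0.1)² = 1.71 J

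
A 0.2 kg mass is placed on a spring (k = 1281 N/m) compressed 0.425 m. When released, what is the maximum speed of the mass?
½kx² = ½mv² ⇒ v = x√(k/m) = (0.425)√(1281/0.2) = 34.01 m/s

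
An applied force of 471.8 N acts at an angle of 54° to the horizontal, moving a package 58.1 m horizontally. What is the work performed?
W = F·d·cosθ = (471.8)(58.1)cos(54°) = 16110 J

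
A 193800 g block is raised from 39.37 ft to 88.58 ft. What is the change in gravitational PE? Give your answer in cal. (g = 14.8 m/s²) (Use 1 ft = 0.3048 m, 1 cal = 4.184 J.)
Convert to SI: m = 193.8 kg, Δh = 14.9992 m
ΔPE = mgΔh = (193.8)(14.8)(14.9992) = 43021.3 J = 10280 cal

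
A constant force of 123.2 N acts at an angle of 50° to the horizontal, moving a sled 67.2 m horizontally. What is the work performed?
W = F·d·cosθ = (123.2)(67.2)cos(50°) = 5322 J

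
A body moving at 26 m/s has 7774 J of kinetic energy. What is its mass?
m = 2·KE/v² = 2·7774/(26)² = 23.0 kg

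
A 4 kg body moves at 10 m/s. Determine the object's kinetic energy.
KE = ½mv² = ½(4)(10)² = 200.0 J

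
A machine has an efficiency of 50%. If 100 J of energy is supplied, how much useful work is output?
W_out = η·W_in = 0.5·100 = 50.0 J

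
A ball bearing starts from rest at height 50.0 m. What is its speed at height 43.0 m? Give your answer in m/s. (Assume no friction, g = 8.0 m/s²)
mgh₁ = mgh₂ + ½mv² ⇒ v = √(2g(h₁−h₂)) = √(2·8.0·7.0) = 10.58 m/s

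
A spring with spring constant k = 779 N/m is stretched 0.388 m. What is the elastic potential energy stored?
PE = ½kx² = ½(779)(0.388)² = 58.64 J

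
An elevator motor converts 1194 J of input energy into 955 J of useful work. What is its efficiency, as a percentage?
η = W_out/W_in = 955/1194 = 79.98%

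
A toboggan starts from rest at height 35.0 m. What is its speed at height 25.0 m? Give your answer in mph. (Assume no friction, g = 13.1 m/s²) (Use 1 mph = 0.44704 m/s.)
mgh₁ = mgh₂ + ½mv² ⇒ v = √(2g(h₁−h₂)) = √(2·13.1·10.0) = 16.1864 m/s = 36.21 mph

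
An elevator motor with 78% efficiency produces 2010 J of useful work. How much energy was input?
W_in = W_out/η = 2010/0.78 = 2577 J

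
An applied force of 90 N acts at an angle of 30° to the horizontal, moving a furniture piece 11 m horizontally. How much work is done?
W = F·d·cosθ = (90)(11)cos(30°) = 857.4 J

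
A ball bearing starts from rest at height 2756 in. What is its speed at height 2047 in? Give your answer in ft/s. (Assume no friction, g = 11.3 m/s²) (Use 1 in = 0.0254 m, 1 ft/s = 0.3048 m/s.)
Convert to SI: h₁−h₂ = 18.0086 m
mgh₁ = mgh₂ + ½mv² ⇒ v = √(2g(h₁−h₂)) = √(2·11.3·18.0086) = 20.1741 m/s = 66.19 ft/s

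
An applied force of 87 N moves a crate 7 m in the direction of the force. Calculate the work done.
W = F·d = (87)(7) = 609.0 J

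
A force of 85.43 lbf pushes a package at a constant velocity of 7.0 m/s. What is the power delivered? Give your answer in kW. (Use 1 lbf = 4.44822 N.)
Convert to SI: F = 380.011 N, v = 7.0 m/s
P = Fv = (380.011)(7.0) = 2660.08 W = 2.66 kW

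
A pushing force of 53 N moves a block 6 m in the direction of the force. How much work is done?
W = F·d = (53)(6) = 318.0 J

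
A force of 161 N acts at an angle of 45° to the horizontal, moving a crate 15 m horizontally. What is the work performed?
W = F·d·cosθ = (161)(15)cos(45°) = 1708 J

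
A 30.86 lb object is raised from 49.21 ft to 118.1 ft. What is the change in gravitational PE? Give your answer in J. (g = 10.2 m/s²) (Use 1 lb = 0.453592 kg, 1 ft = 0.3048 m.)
Convert to SI: m = 13.9978 kg, Δh = 20.9977 m
ΔPE = mgΔh = (13.9978)(10.2)(20.9977) = 2998 J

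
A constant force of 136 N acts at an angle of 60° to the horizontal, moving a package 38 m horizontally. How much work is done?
W = F·d·cosθ = (136)(38)cos(60°) = 2584 J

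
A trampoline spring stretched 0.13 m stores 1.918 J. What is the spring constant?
k = 2·PE/x² = 2·1.918/(0.13)² = 227.0 N/m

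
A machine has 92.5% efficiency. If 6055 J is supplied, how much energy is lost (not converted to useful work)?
W_lost = W_in(1 − η) = 6055·(1 − 0.925) = 454.1 J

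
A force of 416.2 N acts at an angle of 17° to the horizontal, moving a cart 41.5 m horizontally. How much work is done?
W = F·d·cosθ = (416.2)(41.5)cos(17°) = 16520 J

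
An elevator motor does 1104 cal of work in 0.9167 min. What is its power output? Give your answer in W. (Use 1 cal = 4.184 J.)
Convert to SI: W = 4619.14 J, t = 55.002 s
P = W/t = 4619.14/55.002 = 83.98 W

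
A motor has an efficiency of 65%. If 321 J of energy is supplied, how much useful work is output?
W_out = η·W_in = 0.65·321 = 208.65 J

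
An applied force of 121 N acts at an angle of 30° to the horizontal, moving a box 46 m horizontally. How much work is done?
W = F·d·cosθ = (121)(46)cos(30°) = 4820 J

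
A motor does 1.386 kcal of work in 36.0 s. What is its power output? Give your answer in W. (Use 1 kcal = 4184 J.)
Convert to SI: W = 5799.02 J, t = 36.0 s
P = W/t = 5799.02/36.0 = 161.1 W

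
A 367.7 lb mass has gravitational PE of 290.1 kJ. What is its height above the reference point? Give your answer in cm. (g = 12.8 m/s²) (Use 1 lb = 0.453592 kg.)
Convert to SI: m = 166.786 kg, PE = 290100 J
h = PE/(mg) = 290100/(166.786·12.8) = 135.887 m = 13590 cm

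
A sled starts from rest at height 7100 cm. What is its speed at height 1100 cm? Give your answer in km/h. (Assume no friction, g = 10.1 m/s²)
Convert to SI: h₁−h₂ = 60.0 m
mgh₁ = mgh₂ + ½mv² ⇒ v = √(2g(h₁−h₂)) = √(2·10.1·60.0) = 34.8138 m/s = 125.3 km/h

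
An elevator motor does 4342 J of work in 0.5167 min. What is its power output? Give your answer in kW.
Convert to SI: W = 4342.0 J, t = 31.002 s
P = W/t = 4342.0/31.002 = 140.055 W = 0.1401 kW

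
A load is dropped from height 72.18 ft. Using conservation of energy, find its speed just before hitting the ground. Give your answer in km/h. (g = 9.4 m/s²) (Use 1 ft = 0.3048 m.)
Convert to SI: h = 22.0005 m
mgh = ½mv² ⇒ v = √(2gh) = √(2·9.4·22.0005) = 20.3374 m/s = 73.21 km/h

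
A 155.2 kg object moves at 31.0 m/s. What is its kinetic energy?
KE = ½mv² = ½(155.2)(31.0)² = 74570 J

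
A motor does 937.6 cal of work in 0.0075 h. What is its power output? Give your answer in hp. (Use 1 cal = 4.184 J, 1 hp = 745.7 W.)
Convert to SI: W = 3922.92 J, t = 27.0 s
P = W/t = 3922.92/27.0 = 145.293 W = 0.1948 hp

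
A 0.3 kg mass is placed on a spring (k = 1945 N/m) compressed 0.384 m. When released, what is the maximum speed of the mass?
½kx² = ½mv² ⇒ v = x√(k/m) = (0.384)√(1945/0.3) = 30.92 m/s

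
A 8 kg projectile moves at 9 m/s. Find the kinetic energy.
KE = ½mv² = ½(8)(9)² = 324.0 J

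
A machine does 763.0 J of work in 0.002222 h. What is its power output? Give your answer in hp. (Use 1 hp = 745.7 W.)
Convert to SI: W = 763.0 J, t = 7.9992 s
P = W/t = 763.0/7.9992 = 95.3845 W = 0.1279 hp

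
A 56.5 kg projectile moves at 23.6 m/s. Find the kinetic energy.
KE = ½mv² = ½(56.5)(23.6)² = 15730 J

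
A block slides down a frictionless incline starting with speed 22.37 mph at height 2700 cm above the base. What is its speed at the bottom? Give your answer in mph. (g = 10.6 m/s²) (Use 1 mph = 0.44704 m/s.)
Convert to SI: v₀ = 10.0003 m/s, h = 27.0 m
½mv₀² + mgh = ½mv² ⇒ v = √(v₀² + 2gh) = √(10.0003² + 2·10.6·27.0) = 25.9308 m/s = 58.01 mph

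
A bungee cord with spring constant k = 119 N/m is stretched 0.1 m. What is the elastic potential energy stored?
PE = ½kx² = ½(119)(0.1)² = 0.595 J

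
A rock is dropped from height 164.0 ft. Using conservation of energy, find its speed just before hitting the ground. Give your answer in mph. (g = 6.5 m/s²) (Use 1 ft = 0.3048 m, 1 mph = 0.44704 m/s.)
Convert to SI: h = 49.9872 m
mgh = ½mv² ⇒ v = √(2gh) = √(2·6.5·49.9872) = 25.4918 m/s = 57.02 mph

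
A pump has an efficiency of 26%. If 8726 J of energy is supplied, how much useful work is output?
W_out = η·W_in = 0.26·8726 = 2268.76 J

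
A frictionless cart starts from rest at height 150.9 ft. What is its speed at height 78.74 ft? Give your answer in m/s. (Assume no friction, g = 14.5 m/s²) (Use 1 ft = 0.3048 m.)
Convert to SI: h₁−h₂ = 21.9944 m
mgh₁ = mgh₂ + ½mv² ⇒ v = √(2g(h₁−h₂)) = √(2·14.5·21.9944) = 25.26 m/s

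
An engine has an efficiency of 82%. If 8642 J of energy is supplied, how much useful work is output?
W_out = η·W_in = 0.82·8642 = 7086.44 J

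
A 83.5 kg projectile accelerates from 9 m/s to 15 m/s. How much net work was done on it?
W = ΔKE = ½m(v₂² − v₁²) = ½(83.5)(15² − 9²) = 6012.0 J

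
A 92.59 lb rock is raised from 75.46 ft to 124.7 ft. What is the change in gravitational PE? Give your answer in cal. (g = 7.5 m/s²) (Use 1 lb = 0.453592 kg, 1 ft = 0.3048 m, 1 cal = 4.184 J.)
Convert to SI: m = 41.9981 kg, Δh = 15.0084 m
ΔPE = mgΔh = (41.9981)(7.5)(15.0084) = 4727.42 J = 1130 cal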